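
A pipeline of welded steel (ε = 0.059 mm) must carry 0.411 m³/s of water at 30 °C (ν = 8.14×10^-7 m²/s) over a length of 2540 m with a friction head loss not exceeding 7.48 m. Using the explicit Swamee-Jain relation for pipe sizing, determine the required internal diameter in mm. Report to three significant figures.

Swamee-Jain (Type III): D = 0.66·[ε^1.25·(LQ²/(gh_f))^4.75 + ν·Q^9.4·(L/(gh_f))^5.2]^0.04
LQ²/(gh_f) = 5.847; L/(gh_f) = 34.61
Term 1 = ε^1.25·(…)^4.75 = 0.0227; Term 2 = ν·Q^9.4·(…)^5.2 = 0.0193
D = 0.66·(0.0227 + 0.0193)^0.04 = 0.5814 m = 581 mm
Check: V = 1.55 m/s, Re = 1.11×10^6, f = 0.01342, h_f = 7.16 m ≈ 7.48 m ✓

D ≈ 581 mm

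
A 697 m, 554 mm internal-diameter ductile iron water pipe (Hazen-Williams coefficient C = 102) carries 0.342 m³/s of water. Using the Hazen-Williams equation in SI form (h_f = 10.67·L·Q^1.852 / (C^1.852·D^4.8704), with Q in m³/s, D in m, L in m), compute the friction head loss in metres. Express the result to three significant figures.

h_f = 10.67·697·0.342^1.852 / (102^1.852·0.554^4.8704) = 3.449 m

h_f ≈ 3.45 m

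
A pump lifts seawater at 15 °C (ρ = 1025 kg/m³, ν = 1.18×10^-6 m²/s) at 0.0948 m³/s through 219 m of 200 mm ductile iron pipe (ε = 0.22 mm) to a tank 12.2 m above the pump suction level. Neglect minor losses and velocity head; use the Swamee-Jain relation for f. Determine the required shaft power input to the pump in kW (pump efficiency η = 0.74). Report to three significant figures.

V = 4Q/(πD²) = 3.018 m/s; Re = 5.11×10^5; ε/D = 0.00110; f = 0.02077
h_f = f(L/D)V²/2g = 10.55 m
Total head H = z + h_f = 12.2 + 10.55 = 22.75 m
P_hyd = ρgQH = 1025·9.81·0.0948·22.75 = 21.69 kW
P_shaft = P_hyd/η = 21.69/0.74 = 29.31 kW

P_shaft ≈ 29.3 kW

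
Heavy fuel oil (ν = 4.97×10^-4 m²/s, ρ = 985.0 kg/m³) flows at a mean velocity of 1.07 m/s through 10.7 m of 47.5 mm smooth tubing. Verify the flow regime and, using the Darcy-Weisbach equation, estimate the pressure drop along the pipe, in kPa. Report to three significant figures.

Re = VD/ν = 1.07·0.04750/4.97×10^-4 = 102 → laminar (Re < 2300)
f = 64/Re = 0.6258
h_f = f(L/D)V²/(2g) = 0.6258·(10.7/0.04750)·1.07²/(2·9.81) = 8.227 m
Δp = ρg·h_f = 985.0·9.81·8.227 = 79.49 kPa

Δp ≈ 79.5 kPa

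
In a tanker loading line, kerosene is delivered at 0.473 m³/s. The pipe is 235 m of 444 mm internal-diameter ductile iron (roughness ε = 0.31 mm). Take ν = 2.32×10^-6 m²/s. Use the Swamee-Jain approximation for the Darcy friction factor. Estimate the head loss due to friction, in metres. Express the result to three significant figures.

h_f ≈ 4.73 m

V = 4Q/(πD²) = 4·0.473/(π·0.444²) = 3.055 m/s
Re = VD/ν = 3.055·0.444/2.32×10^-6 = 5.85×10^5 → turbulent
ε/D = 0.31/444 = 6.98×10^-4
Swamee-Jain: f = 0.01880
h_f = f(L/D)V²/(2g) = 0.01880·(235/0.444)·3.055²/(2·9.81) = 4.734 m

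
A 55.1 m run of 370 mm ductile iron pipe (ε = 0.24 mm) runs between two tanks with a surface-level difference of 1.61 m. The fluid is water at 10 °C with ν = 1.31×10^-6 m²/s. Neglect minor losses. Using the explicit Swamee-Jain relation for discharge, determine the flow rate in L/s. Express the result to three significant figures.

Swamee-Jain (Type II): Q = -0.965·√(gD⁵h_f/L)·ln[ε/(3.7D) + √(3.17ν²L/(gD³h_f))]
√(gD⁵h_f/L) = √(9.81·0.370⁵·1.61/55.1) = 0.04458
ε/(3.7D) = 1.75×10^-4; √(3.17ν²L/(gD³h_f)) = 1.94×10^-5
Q = -0.965·0.04458·ln(1.947×10^-4) = 0.3676 m³/s
Check: V = 3.42 m/s, Re = 9.66×10^5, f = 0.01825, h_f = 1.62 m ≈ 1.61 m ✓

Q ≈ 368 L/s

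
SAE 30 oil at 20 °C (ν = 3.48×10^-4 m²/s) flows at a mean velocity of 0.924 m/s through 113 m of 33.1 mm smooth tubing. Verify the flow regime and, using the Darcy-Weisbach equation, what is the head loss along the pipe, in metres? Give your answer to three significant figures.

Re = VD/ν = 0.924·0.03310/3.48×10^-4 = 87.9 → laminar (Re < 2300)
f = 64/Re = 0.7282
h_f = f(L/D)V²/(2g) = 0.7282·(113/0.03310)·0.924²/(2·9.81) = 108.2 m

h_f ≈ 108 m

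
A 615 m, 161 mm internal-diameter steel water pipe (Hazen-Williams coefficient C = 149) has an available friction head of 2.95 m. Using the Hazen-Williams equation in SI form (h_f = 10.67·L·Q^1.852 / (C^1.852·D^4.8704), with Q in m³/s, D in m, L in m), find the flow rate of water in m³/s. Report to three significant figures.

Q ≈ 0.0191 m³/s

Rearranging: Q = [h_f·C^1.852·D^4.8704 / (10.67·L)]^(1/1.852)
Q = [2.95·149^1.852·0.161^4.8704 / (10.67·615)]^0.540 = 0.01905 m³/s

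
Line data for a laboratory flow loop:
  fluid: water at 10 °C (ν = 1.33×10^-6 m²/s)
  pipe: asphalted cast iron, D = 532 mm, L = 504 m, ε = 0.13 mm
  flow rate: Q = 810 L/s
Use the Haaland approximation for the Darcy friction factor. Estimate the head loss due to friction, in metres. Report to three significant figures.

V = 4Q/(πD²) = 4·0.810/(π·0.532²) = 3.644 m/s
Re = VD/ν = 3.644·0.532/1.33×10^-6 = 1.46×10^6 → turbulent
ε/D = 0.13/532 = 2.44×10^-4
Haaland: f = 0.01485
h_f = f(L/D)V²/(2g) = 0.01485·(504/0.532)·3.644²/(2·9.81) = 9.523 m

h_f ≈ 9.52 m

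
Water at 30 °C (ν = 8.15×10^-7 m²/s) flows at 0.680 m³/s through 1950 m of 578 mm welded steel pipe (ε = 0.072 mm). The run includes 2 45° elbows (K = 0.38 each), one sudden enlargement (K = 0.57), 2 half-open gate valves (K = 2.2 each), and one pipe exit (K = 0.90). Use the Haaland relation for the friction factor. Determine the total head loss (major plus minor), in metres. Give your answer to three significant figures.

V = 4Q/(πD²) = 2.592 m/s; V²/2g = 0.3423 m
Re = 1.84×10^6, ε/D = 1.25×10^-4 → f = 0.01320 (Haaland)
Major: h_f = f(L/D)·V²/2g = 0.01320·3374·0.3423 = 15.24 m
Minor: ΣK = 6.63; h_m = ΣK·V²/2g = 2.270 m
Total H_L = 15.24 + 2.270 = 17.51 m

H_L ≈ 17.5 m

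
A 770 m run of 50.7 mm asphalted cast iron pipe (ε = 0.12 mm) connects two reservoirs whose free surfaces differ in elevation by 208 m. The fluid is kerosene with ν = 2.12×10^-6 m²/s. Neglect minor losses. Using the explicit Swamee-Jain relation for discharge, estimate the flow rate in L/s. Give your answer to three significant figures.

Swamee-Jain (Type II): Q = -0.965·√(gD⁵h_f/L)·ln[ε/(3.7D) + √(3.17ν²L/(gD³h_f))]
√(gD⁵h_f/L) = √(9.81·0.0507⁵·208/770) = 9.422×10^-4
ε/(3.7D) = 6.40×10^-4; √(3.17ν²L/(gD³h_f)) = 2.03×10^-4
Q = -0.965·9.422×10^-4·ln(8.428×10^-4) = 0.006436 m³/s
Check: V = 3.19 m/s, Re = 7.62×10^4, f = 0.02670, h_f = 210 m ≈ 208 m ✓

Q ≈ 6.44 L/s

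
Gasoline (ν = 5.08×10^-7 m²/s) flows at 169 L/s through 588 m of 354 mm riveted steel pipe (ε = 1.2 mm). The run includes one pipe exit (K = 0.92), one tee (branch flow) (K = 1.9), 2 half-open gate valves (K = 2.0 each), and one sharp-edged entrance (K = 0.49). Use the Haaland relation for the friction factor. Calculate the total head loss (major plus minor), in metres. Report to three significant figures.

H_L ≈ 7.90 m

V = 4Q/(πD²) = 1.717 m/s; V²/2g = 0.1503 m
Re = 1.20×10^6, ε/D = 0.00339 → f = 0.02724 (Haaland)
Major: h_f = f(L/D)·V²/2g = 0.02724·1661·0.1503 = 6.798 m
Minor: ΣK = 7.31; h_m = ΣK·V²/2g = 1.098 m
Total H_L = 6.798 + 1.098 = 7.897 m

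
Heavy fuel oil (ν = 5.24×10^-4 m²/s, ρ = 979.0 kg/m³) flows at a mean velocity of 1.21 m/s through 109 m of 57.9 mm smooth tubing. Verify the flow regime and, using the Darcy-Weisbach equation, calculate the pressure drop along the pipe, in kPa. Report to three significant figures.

Re = VD/ν = 1.21·0.05790/5.24×10^-4 = 134 → laminar (Re < 2300)
f = 64/Re = 0.4787
h_f = f(L/D)V²/(2g) = 0.4787·(109/0.05790)·1.21²/(2·9.81) = 67.25 m
Δp = ρg·h_f = 979.0·9.81·67.25 = 645.8 kPa

Δp ≈ 646 kPa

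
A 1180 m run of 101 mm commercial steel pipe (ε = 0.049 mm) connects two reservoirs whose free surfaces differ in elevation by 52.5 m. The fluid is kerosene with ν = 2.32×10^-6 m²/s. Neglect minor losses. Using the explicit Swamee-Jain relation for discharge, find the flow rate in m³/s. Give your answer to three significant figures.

Swamee-Jain (Type II): Q = -0.965·√(gD⁵h_f/L)·ln[ε/(3.7D) + √(3.17ν²L/(gD³h_f))]
√(gD⁵h_f/L) = √(9.81·0.101⁵·52.5/1180) = 0.002142
ε/(3.7D) = 1.31×10^-4; √(3.17ν²L/(gD³h_f)) = 1.95×10^-4
Q = -0.965·0.002142·ln(3.259×10^-4) = 0.01659 m³/s
Check: V = 2.07 m/s, Re = 9.02×10^4, f = 0.02063, h_f = 52.7 m ≈ 52.5 m ✓

Q ≈ 0.0166 m³/s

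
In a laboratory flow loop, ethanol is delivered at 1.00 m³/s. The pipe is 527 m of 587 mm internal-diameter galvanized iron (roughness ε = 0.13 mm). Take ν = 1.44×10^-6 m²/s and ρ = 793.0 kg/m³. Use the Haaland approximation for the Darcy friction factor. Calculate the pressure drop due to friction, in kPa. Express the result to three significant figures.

V = 4Q/(πD²) = 4·1.00/(π·0.587²) = 3.695 m/s
Re = VD/ν = 3.695·0.587/1.44×10^-6 = 1.51×10^6 → turbulent
ε/D = 0.13/587 = 2.21×10^-4
Haaland: f = 0.01459
h_f = f(L/D)V²/(2g) = 0.01459·(527/0.587)·3.695²/(2·9.81) = 9.113 m
Δp = ρg·h_f = 793.0·9.81·9.113 = 70.90 kPa

Δp ≈ 70.9 kPa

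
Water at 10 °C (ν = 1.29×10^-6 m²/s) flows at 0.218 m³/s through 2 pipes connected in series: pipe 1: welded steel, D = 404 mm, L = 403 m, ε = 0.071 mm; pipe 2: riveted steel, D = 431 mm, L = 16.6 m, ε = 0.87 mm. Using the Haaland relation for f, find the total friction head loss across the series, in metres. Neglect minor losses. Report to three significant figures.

H ≈ 2.31 m

Pipe 1: V = 1.701 m/s, Re = 5.33×10^5, ε/D = 1.76×10^-4, f = 0.01497, h_1 = f(L/D)V²/2g = 2.202 m
Pipe 2: V = 1.494 m/s, Re = 4.99×10^5, ε/D = 0.00202, f = 0.02385, h_2 = f(L/D)V²/2g = 0.1045 m
Series → Q common, losses add: H = Σh = 2.306 m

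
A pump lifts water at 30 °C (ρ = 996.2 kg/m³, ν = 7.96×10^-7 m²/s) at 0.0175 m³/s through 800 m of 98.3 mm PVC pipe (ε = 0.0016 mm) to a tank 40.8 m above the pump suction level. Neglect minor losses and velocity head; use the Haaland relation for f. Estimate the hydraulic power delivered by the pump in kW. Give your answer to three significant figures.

P_hyd ≈ 12.5 kW

V = 4Q/(πD²) = 2.306 m/s; Re = 2.85×10^5; ε/D = 1.63×10^-5; f = 0.01461
h_f = f(L/D)V²/2g = 32.23 m
Total head H = z + h_f = 40.8 + 32.23 = 73.03 m
P_hyd = ρgQH = 996.2·9.81·0.0175·73.03 = 12.49 kW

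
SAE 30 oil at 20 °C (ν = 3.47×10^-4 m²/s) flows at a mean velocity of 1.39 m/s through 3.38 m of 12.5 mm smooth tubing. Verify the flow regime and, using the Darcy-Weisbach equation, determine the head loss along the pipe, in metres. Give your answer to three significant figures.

Re = VD/ν = 1.39·0.01250/3.47×10^-4 = 50.1 → laminar (Re < 2300)
f = 64/Re = 1.278
h_f = f(L/D)V²/(2g) = 1.278·(3.38/0.01250)·1.39²/(2·9.81) = 34.03 m

h_f ≈ 34.0 m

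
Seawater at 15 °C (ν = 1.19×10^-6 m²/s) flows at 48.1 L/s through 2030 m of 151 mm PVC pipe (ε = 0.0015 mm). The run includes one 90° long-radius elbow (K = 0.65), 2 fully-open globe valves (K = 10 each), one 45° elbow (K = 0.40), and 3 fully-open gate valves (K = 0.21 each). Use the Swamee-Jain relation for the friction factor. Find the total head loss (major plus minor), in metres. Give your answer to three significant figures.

H_L ≈ 78.0 m

V = 4Q/(πD²) = 2.686 m/s; V²/2g = 0.3677 m
Re = 3.41×10^5, ε/D = 9.93×10^-6 → f = 0.01416 (Swamee-Jain)
Major: h_f = f(L/D)·V²/2g = 0.01416·13444·0.3677 = 70.01 m
Minor: ΣK = 21.7; h_m = ΣK·V²/2g = 7.972 m
Total H_L = 70.01 + 7.972 = 77.98 m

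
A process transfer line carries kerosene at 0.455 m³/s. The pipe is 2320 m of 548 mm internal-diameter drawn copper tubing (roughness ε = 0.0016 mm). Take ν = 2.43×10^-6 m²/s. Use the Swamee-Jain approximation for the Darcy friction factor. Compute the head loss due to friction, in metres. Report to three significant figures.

h_f ≈ 10.8 m

V = 4Q/(πD²) = 4·0.455/(π·0.548²) = 1.929 m/s
Re = VD/ν = 1.929·0.548/2.43×10^-6 = 4.35×10^5 → turbulent
ε/D = 0.0016/548 = 2.92×10^-6
Swamee-Jain: f = 0.01347
h_f = f(L/D)V²/(2g) = 0.01347·(2320/0.548)·1.929²/(2·9.81) = 10.81 m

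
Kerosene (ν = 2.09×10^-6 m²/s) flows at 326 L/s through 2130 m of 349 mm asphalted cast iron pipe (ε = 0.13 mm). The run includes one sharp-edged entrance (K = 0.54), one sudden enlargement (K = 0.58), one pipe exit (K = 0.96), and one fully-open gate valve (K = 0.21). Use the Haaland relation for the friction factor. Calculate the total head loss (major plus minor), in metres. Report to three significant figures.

H_L ≈ 61.3 m

V = 4Q/(πD²) = 3.408 m/s; V²/2g = 0.5919 m
Re = 5.69×10^5, ε/D = 3.72×10^-4 → f = 0.01660 (Haaland)
Major: h_f = f(L/D)·V²/2g = 0.01660·6103·0.5919 = 59.95 m
Minor: ΣK = 2.29; h_m = ΣK·V²/2g = 1.355 m
Total H_L = 59.95 + 1.355 = 61.31 m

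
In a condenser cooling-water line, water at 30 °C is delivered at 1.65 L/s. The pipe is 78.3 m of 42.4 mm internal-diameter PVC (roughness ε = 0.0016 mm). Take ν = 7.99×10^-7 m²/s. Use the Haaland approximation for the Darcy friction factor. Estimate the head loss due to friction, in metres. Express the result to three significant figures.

h_f ≈ 2.55 m

V = 4Q/(πD²) = 4·0.00165/(π·0.0424²) = 1.169 m/s
Re = VD/ν = 1.169·0.0424/7.99×10^-7 = 6.20×10^4 → turbulent
ε/D = 0.0016/42.4 = 3.77×10^-5
Haaland: f = 0.01986
h_f = f(L/D)V²/(2g) = 0.01986·(78.3/0.0424)·1.169²/(2·9.81) = 2.552 m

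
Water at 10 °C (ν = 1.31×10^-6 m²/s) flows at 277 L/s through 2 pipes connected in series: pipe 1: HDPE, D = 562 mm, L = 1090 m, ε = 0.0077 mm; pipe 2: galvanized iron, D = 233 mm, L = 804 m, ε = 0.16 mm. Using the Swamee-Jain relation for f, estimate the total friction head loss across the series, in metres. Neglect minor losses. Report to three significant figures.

Pipe 1: V = 1.117 m/s, Re = 4.79×10^5, ε/D = 1.37×10^-5, f = 0.01340, h_1 = f(L/D)V²/2g = 1.652 m
Pipe 2: V = 6.496 m/s, Re = 1.16×10^6, ε/D = 6.87×10^-4, f = 0.01839, h_2 = f(L/D)V²/2g = 136.5 m
Series → Q common, losses add: H = Σh = 138.2 m

H ≈ 138 m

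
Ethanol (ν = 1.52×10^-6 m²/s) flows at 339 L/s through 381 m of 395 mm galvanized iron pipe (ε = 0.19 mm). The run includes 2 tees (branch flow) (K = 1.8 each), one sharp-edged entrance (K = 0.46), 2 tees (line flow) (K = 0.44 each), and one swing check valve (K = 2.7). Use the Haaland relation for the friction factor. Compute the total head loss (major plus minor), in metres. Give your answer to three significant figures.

V = 4Q/(πD²) = 2.766 m/s; V²/2g = 0.3901 m
Re = 7.19×10^5, ε/D = 4.81×10^-4 → f = 0.01721 (Haaland)
Major: h_f = f(L/D)·V²/2g = 0.01721·964.6·0.3901 = 6.474 m
Minor: ΣK = 7.64; h_m = ΣK·V²/2g = 2.980 m
Total H_L = 6.474 + 2.980 = 9.454 m

H_L ≈ 9.45 m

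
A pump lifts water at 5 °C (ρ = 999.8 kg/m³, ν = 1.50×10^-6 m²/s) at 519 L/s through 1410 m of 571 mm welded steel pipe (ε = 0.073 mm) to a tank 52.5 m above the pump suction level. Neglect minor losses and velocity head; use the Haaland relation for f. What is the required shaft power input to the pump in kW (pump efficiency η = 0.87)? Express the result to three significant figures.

P_shaft ≈ 350 kW

V = 4Q/(πD²) = 2.027 m/s; Re = 7.72×10^5; ε/D = 1.28×10^-4; f = 0.01399
h_f = f(L/D)V²/2g = 7.234 m
Total head H = z + h_f = 52.5 + 7.234 = 59.73 m
P_hyd = ρgQH = 999.8·9.81·0.519·59.73 = 304.1 kW
P_shaft = P_hyd/η = 304.1/0.87 = 349.5 kW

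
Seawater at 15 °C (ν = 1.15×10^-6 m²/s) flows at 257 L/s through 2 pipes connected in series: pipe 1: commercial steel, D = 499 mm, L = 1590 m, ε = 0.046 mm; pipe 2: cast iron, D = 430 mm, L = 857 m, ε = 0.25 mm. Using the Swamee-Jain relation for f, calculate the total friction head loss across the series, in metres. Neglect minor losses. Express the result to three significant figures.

H ≈ 9.72 m

Pipe 1: V = 1.314 m/s, Re = 5.70×10^5, ε/D = 9.22×10^-5, f = 0.01416, h_1 = f(L/D)V²/2g = 3.971 m
Pipe 2: V = 1.770 m/s, Re = 6.62×10^5, ε/D = 5.81×10^-4, f = 0.01806, h_2 = f(L/D)V²/2g = 5.746 m
Series → Q common, losses add: H = Σh = 9.717 m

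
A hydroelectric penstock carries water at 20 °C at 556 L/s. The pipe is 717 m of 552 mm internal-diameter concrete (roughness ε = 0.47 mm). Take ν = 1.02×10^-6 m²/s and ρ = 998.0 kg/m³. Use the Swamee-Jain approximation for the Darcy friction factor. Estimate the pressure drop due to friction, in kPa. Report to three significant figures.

V = 4Q/(πD²) = 4·0.556/(π·0.552²) = 2.323 m/s
Re = VD/ν = 2.323·0.552/1.02×10^-6 = 1.26×10^6 → turbulent
ε/D = 0.47/552 = 8.51×10^-4
Swamee-Jain: f = 0.01924
h_f = f(L/D)V²/(2g) = 0.01924·(717/0.552)·2.323²/(2·9.81) = 6.877 m
Δp = ρg·h_f = 998.0·9.81·6.877 = 67.33 kPa

Δp ≈ 67.3 kPa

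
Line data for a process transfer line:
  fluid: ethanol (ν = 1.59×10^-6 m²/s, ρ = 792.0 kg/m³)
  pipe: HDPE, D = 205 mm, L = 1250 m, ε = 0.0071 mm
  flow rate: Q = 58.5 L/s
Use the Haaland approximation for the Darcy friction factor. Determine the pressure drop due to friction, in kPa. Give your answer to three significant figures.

Δp ≈ 116 kPa

V = 4Q/(πD²) = 4·0.0585/(π·0.205²) = 1.772 m/s
Re = VD/ν = 1.772·0.205/1.59×10^-6 = 2.29×10^5 → turbulent
ε/D = 0.0071/205 = 3.46×10^-5
Haaland: f = 0.01535
h_f = f(L/D)V²/(2g) = 0.01535·(1250/0.205)·1.772²/(2·9.81) = 14.99 m
Δp = ρg·h_f = 792.0·9.81·14.99 = 116.4 kPa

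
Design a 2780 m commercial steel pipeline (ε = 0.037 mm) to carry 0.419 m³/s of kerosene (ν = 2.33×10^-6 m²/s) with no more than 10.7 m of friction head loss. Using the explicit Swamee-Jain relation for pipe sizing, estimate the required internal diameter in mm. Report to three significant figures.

D ≈ 565 mm

Swamee-Jain (Type III): D = 0.66·[ε^1.25·(LQ²/(gh_f))^4.75 + ν·Q^9.4·(L/(gh_f))^5.2]^0.04
LQ²/(gh_f) = 4.650; L/(gh_f) = 26.48
Term 1 = ε^1.25·(…)^4.75 = 0.00427; Term 2 = ν·Q^9.4·(…)^5.2 = 0.0164
D = 0.66·(0.00427 + 0.0164)^0.04 = 0.5652 m = 565 mm
Check: V = 1.67 m/s, Re = 4.05×10^5, f = 0.01445, h_f = 10.1 m ≈ 10.7 m ✓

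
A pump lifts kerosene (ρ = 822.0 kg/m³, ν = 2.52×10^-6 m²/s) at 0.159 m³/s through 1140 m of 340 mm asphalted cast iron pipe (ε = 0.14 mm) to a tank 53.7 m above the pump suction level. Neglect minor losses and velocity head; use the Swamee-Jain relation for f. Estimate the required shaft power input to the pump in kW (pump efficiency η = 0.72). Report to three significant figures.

V = 4Q/(πD²) = 1.751 m/s; Re = 2.36×10^5; ε/D = 4.12×10^-4; f = 0.01816
h_f = f(L/D)V²/2g = 9.520 m
Total head H = z + h_f = 53.7 + 9.520 = 63.22 m
P_hyd = ρgQH = 822.0·9.81·0.159·63.22 = 81.06 kW
P_shaft = P_hyd/η = 81.06/0.72 = 112.6 kW

P_shaft ≈ 113 kW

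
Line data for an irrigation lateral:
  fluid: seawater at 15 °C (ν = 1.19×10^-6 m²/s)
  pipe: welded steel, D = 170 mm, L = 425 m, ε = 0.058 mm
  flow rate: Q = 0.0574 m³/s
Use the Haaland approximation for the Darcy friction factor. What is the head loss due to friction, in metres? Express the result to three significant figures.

V = 4Q/(πD²) = 4·0.0574/(π·0.170²) = 2.529 m/s
Re = VD/ν = 2.529·0.170/1.19×10^-6 = 3.61×10^5 → turbulent
ε/D = 0.058/170 = 3.41×10^-4
Haaland: f = 0.01684
h_f = f(L/D)V²/(2g) = 0.01684·(425/0.170)·2.529²/(2·9.81) = 13.72 m

h_f ≈ 13.7 m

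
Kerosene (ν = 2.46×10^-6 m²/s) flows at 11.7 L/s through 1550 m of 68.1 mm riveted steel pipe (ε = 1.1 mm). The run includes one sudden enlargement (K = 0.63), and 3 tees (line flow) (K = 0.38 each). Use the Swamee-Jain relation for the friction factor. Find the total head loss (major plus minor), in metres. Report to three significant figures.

V = 4Q/(πD²) = 3.212 m/s; V²/2g = 0.5259 m
Re = 8.89×10^4, ε/D = 0.0162 → f = 0.04564 (Swamee-Jain)
Major: h_f = f(L/D)·V²/2g = 0.04564·22761·0.5259 = 546.4 m
Minor: ΣK = 1.77; h_m = ΣK·V²/2g = 0.9308 m
Total H_L = 546.4 + 0.9308 = 547.3 m

H_L ≈ 547 m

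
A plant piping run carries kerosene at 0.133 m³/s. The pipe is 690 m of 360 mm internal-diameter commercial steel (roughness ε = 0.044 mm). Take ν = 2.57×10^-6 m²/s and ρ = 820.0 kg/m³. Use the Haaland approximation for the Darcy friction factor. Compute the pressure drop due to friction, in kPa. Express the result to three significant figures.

Δp ≈ 22.2 kPa

V = 4Q/(πD²) = 4·0.133/(π·0.360²) = 1.307 m/s
Re = VD/ν = 1.307·0.360/2.57×10^-6 = 1.83×10^5 → turbulent
ε/D = 0.044/360 = 1.22×10^-4
Haaland: f = 0.01657
h_f = f(L/D)V²/(2g) = 0.01657·(690/0.360)·1.307²/(2·9.81) = 2.764 m
Δp = ρg·h_f = 820.0·9.81·2.764 = 22.23 kPa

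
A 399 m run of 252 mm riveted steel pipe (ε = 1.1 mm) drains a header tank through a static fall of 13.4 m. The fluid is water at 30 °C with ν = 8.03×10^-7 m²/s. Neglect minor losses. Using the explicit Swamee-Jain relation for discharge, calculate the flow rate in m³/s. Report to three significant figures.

Q ≈ 0.119 m³/s

Swamee-Jain (Type II): Q = -0.965·√(gD⁵h_f/L)·ln[ε/(3.7D) + √(3.17ν²L/(gD³h_f))]
√(gD⁵h_f/L) = √(9.81·0.252⁵·13.4/399) = 0.01830
ε/(3.7D) = 0.00118; √(3.17ν²L/(gD³h_f)) = 1.97×10^-5
Q = -0.965·0.01830·ln(0.001199) = 0.1188 m³/s
Check: V = 2.38 m/s, Re = 7.47×10^5, f = 0.02937, h_f = 13.4 m ≈ 13.4 m ✓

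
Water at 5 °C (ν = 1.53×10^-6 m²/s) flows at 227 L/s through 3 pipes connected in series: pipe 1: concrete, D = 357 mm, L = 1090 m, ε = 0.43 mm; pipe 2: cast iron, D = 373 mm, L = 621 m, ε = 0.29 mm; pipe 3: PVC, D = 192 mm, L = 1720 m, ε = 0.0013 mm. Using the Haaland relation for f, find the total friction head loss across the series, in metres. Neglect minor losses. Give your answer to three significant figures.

H ≈ 353 m

Pipe 1: V = 2.268 m/s, Re = 5.29×10^5, ε/D = 0.00120, f = 0.02103, h_1 = f(L/D)V²/2g = 16.83 m
Pipe 2: V = 2.077 m/s, Re = 5.06×10^5, ε/D = 7.77×10^-4, f = 0.01914, h_2 = f(L/D)V²/2g = 7.008 m
Pipe 3: V = 7.840 m/s, Re = 9.84×10^5, ε/D = 6.77×10^-6, f = 0.01174, h_3 = f(L/D)V²/2g = 329.4 m
Series → Q common, losses add: H = Σh = 353.2 m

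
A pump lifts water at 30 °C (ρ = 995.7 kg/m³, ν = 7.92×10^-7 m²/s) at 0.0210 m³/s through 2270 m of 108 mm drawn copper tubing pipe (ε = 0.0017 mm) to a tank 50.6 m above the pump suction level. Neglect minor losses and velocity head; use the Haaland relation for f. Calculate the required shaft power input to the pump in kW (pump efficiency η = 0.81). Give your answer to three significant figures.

P_shaft ≈ 33.3 kW

V = 4Q/(πD²) = 2.292 m/s; Re = 3.13×10^5; ε/D = 1.57×10^-5; f = 0.01437
h_f = f(L/D)V²/2g = 80.87 m
Total head H = z + h_f = 50.6 + 80.87 = 131.5 m
P_hyd = ρgQH = 995.7·9.81·0.0210·131.5 = 26.97 kW
P_shaft = P_hyd/η = 26.97/0.81 = 33.29 kW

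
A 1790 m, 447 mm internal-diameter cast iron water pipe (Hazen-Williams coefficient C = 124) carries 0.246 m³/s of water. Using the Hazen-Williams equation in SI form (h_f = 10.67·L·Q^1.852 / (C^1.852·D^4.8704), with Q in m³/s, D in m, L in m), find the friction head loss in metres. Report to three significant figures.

h_f ≈ 9.53 m

h_f = 10.67·1790·0.246^1.852 / (124^1.852·0.447^4.8704) = 9.531 m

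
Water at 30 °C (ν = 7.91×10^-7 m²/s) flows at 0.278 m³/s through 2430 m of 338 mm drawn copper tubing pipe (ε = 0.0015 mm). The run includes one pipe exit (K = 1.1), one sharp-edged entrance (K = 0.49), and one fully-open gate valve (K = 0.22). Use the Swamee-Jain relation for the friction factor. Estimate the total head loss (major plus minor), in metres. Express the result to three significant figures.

H_L ≈ 40.3 m

V = 4Q/(πD²) = 3.098 m/s; V²/2g = 0.4893 m
Re = 1.32×10^6, ε/D = 4.44×10^-6 → f = 0.01121 (Swamee-Jain)
Major: h_f = f(L/D)·V²/2g = 0.01121·7189·0.4893 = 39.43 m
Minor: ΣK = 1.81; h_m = ΣK·V²/2g = 0.8856 m
Total H_L = 39.43 + 0.8856 = 40.32 m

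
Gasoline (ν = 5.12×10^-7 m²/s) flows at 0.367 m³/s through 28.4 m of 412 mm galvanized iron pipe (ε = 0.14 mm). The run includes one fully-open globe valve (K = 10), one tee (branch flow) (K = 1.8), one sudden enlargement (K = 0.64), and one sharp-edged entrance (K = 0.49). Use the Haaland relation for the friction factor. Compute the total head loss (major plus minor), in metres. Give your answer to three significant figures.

H_L ≈ 5.41 m

V = 4Q/(πD²) = 2.753 m/s; V²/2g = 0.3862 m
Re = 2.22×10^6, ε/D = 3.40×10^-4 → f = 0.01564 (Haaland)
Major: h_f = f(L/D)·V²/2g = 0.01564·68.93·0.3862 = 0.4165 m
Minor: ΣK = 12.9; h_m = ΣK·V²/2g = 4.994 m
Total H_L = 0.4165 + 4.994 = 5.411 m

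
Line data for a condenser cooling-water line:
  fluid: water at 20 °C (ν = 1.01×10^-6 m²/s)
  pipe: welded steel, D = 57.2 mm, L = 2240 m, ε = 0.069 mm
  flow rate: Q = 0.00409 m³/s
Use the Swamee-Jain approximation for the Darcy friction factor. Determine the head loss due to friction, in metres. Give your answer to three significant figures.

V = 4Q/(πD²) = 4·0.00409/(π·0.0572²) = 1.592 m/s
Re = VD/ν = 1.592·0.0572/1.01×10^-6 = 9.01×10^4 → turbulent
ε/D = 0.069/57.2 = 0.00121
Swamee-Jain: f = 0.02324
h_f = f(L/D)V²/(2g) = 0.02324·(2240/0.0572)·1.592²/(2·9.81) = 117.5 m

h_f ≈ 118 m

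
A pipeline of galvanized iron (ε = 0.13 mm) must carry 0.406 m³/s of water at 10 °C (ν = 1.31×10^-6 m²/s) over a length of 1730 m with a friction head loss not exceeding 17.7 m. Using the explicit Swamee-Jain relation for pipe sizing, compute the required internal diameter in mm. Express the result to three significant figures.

D ≈ 468 mm

Swamee-Jain (Type III): D = 0.66·[ε^1.25·(LQ²/(gh_f))^4.75 + ν·Q^9.4·(L/(gh_f))^5.2]^0.04
LQ²/(gh_f) = 1.642; L/(gh_f) = 9.963
Term 1 = ε^1.25·(…)^4.75 = 1.47×10^-4; Term 2 = ν·Q^9.4·(…)^5.2 = 4.26×10^-5
D = 0.66·(1.47×10^-4 + 4.26×10^-5)^0.04 = 0.4684 m = 468 mm
Check: V = 2.36 m/s, Re = 8.42×10^5, f = 0.01568, h_f = 16.4 m ≈ 17.7 m ✓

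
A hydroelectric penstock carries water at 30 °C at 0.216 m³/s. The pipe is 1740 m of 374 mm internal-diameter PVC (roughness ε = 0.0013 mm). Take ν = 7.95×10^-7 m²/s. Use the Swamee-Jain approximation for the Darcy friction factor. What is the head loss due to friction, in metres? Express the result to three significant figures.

h_f ≈ 10.9 m

V = 4Q/(πD²) = 4·0.216/(π·0.374²) = 1.966 m/s
Re = VD/ν = 1.966·0.374/7.95×10^-7 = 9.25×10^5 → turbulent
ε/D = 0.0013/374 = 3.48×10^-6
Swamee-Jain: f = 0.01184
h_f = f(L/D)V²/(2g) = 0.01184·(1740/0.374)·1.966²/(2·9.81) = 10.86 m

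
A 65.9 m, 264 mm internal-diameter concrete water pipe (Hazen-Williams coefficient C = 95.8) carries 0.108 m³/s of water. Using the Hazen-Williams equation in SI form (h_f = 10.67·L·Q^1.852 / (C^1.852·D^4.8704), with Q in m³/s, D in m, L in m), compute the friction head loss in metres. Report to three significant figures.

h_f ≈ 1.60 m

h_f = 10.67·65.9·0.108^1.852 / (95.8^1.852·0.264^4.8704) = 1.601 m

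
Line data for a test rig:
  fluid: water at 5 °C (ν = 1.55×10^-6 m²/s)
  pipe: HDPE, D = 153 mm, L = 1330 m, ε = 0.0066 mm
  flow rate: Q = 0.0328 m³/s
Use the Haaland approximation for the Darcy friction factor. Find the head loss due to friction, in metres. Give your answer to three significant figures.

V = 4Q/(πD²) = 4·0.0328/(π·0.153²) = 1.784 m/s
Re = VD/ν = 1.784·0.153/1.55×10^-6 = 1.76×10^5 → turbulent
ε/D = 0.0066/153 = 4.31×10^-5
Haaland: f = 0.01615
h_f = f(L/D)V²/(2g) = 0.01615·(1330/0.153)·1.784²/(2·9.81) = 22.78 m

h_f ≈ 22.8 m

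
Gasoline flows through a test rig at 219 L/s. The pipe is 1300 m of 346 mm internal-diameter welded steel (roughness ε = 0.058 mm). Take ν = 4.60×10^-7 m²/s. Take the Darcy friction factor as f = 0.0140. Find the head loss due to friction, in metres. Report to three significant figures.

h_f ≈ 14.5 m

V = 4Q/(πD²) = 4·0.219/(π·0.346²) = 2.329 m/s
h_f = f(L/D)V²/(2g) = 0.01400·(1300/0.346)·2.329²/(2·9.81) = 14.54 m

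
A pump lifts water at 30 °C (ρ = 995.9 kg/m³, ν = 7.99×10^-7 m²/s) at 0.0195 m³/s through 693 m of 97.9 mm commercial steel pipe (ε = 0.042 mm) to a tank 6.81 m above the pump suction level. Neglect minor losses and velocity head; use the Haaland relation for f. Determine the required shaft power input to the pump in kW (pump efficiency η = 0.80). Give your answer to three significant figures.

P_shaft ≈ 11.8 kW

V = 4Q/(πD²) = 2.590 m/s; Re = 3.17×10^5; ε/D = 4.29×10^-4; f = 0.01758
h_f = f(L/D)V²/2g = 42.56 m
Total head H = z + h_f = 6.81 + 42.56 = 49.37 m
P_hyd = ρgQH = 995.9·9.81·0.0195·49.37 = 9.405 kW
P_shaft = P_hyd/η = 9.405/0.80 = 11.76 kW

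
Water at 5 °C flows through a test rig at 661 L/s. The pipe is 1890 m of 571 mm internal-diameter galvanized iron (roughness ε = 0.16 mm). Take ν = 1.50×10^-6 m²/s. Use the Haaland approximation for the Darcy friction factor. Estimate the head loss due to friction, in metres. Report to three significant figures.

V = 4Q/(πD²) = 4·0.661/(π·0.571²) = 2.581 m/s
Re = VD/ν = 2.581·0.571/1.50×10^-6 = 9.83×10^5 → turbulent
ε/D = 0.16/571 = 2.80×10^-4
Haaland: f = 0.01543
h_f = f(L/D)V²/(2g) = 0.01543·(1890/0.571)·2.581²/(2·9.81) = 17.34 m

h_f ≈ 17.3 m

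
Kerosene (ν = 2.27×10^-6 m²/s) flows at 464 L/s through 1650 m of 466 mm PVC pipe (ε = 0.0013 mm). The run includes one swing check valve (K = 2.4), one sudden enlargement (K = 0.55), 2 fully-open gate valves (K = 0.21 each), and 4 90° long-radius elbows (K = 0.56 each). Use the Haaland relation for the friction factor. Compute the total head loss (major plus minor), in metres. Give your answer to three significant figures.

V = 4Q/(πD²) = 2.721 m/s; V²/2g = 0.3772 m
Re = 5.58×10^5, ε/D = 2.79×10^-6 → f = 0.01284 (Haaland)
Major: h_f = f(L/D)·V²/2g = 0.01284·3541·0.3772 = 17.15 m
Minor: ΣK = 5.61; h_m = ΣK·V²/2g = 2.116 m
Total H_L = 17.15 + 2.116 = 19.27 m

H_L ≈ 19.3 m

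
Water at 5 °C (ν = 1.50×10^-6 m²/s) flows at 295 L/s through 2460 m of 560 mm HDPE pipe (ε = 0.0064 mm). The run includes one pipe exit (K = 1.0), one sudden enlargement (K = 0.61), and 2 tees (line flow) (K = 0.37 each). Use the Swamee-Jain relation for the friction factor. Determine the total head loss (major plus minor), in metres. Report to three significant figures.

H_L ≈ 4.52 m

V = 4Q/(πD²) = 1.198 m/s; V²/2g = 0.07312 m
Re = 4.47×10^5, ε/D = 1.14×10^-5 → f = 0.01353 (Swamee-Jain)
Major: h_f = f(L/D)·V²/2g = 0.01353·4393·0.07312 = 4.345 m
Minor: ΣK = 2.35; h_m = ΣK·V²/2g = 0.1718 m
Total H_L = 4.345 + 0.1718 = 4.517 m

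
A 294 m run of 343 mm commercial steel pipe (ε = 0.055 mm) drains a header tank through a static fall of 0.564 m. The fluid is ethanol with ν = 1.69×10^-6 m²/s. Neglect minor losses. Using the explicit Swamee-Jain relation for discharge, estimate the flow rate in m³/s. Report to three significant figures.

Swamee-Jain (Type II): Q = -0.965·√(gD⁵h_f/L)·ln[ε/(3.7D) + √(3.17ν²L/(gD³h_f))]
√(gD⁵h_f/L) = √(9.81·0.343⁵·0.564/294) = 0.009452
ε/(3.7D) = 4.33×10^-5; √(3.17ν²L/(gD³h_f)) = 1.09×10^-4
Q = -0.965·0.009452·ln(1.525×10^-4) = 0.08016 m³/s
Check: V = 0.868 m/s, Re = 1.76×10^5, f = 0.01716, h_f = 0.564 m ≈ 0.564 m ✓

Q ≈ 0.0802 m³/s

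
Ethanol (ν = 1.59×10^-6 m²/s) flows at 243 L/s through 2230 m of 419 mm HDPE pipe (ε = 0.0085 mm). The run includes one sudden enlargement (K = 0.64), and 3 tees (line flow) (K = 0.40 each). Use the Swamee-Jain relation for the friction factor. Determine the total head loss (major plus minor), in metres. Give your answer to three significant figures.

V = 4Q/(πD²) = 1.762 m/s; V²/2g = 0.1583 m
Re = 4.64×10^5, ε/D = 2.03×10^-5 → f = 0.01357 (Swamee-Jain)
Major: h_f = f(L/D)·V²/2g = 0.01357·5322·0.1583 = 11.43 m
Minor: ΣK = 1.84; h_m = ΣK·V²/2g = 0.2913 m
Total H_L = 11.43 + 0.2913 = 11.73 m

H_L ≈ 11.7 m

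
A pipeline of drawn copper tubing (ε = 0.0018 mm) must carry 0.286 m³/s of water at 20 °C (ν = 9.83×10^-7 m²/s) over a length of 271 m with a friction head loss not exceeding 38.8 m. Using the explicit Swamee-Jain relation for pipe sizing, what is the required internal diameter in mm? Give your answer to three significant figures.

Swamee-Jain (Type III): D = 0.66·[ε^1.25·(LQ²/(gh_f))^4.75 + ν·Q^9.4·(L/(gh_f))^5.2]^0.04
LQ²/(gh_f) = 0.05824; L/(gh_f) = 0.7120
Term 1 = ε^1.25·(…)^4.75 = 8.99×10^-14; Term 2 = ν·Q^9.4·(…)^5.2 = 1.30×10^-12
D = 0.66·(8.99×10^-14 + 1.30×10^-12)^0.04 = 0.2215 m = 221 mm
Check: V = 7.42 m/s, Re = 1.67×10^6, f = 0.01094, h_f = 37.6 m ≈ 38.8 m ✓

D ≈ 221 mm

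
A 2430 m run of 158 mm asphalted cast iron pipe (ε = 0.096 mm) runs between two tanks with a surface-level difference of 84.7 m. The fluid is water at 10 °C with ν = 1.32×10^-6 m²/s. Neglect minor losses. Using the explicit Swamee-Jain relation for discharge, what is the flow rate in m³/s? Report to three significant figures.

Swamee-Jain (Type II): Q = -0.965·√(gD⁵h_f/L)·ln[ε/(3.7D) + √(3.17ν²L/(gD³h_f))]
√(gD⁵h_f/L) = √(9.81·0.158⁵·84.7/2430) = 0.005803
ε/(3.7D) = 1.64×10^-4; √(3.17ν²L/(gD³h_f)) = 6.40×10^-5
Q = -0.965·0.005803·ln(2.282×10^-4) = 0.04695 m³/s
Check: V = 2.39 m/s, Re = 2.87×10^5, f = 0.01898, h_f = 85.3 m ≈ 84.7 m ✓

Q ≈ 0.0470 m³/s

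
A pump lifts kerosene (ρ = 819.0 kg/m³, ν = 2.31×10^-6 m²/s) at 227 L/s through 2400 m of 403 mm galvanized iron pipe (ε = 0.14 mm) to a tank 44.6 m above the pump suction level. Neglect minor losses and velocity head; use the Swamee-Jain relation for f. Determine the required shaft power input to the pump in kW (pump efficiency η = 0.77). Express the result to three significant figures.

V = 4Q/(πD²) = 1.780 m/s; Re = 3.10×10^5; ε/D = 3.47×10^-4; f = 0.01733
h_f = f(L/D)V²/2g = 16.66 m
Total head H = z + h_f = 44.6 + 16.66 = 61.26 m
P_hyd = ρgQH = 819.0·9.81·0.227·61.26 = 111.7 kW
P_shaft = P_hyd/η = 111.7/0.77 = 145.1 kW

P_shaft ≈ 145 kW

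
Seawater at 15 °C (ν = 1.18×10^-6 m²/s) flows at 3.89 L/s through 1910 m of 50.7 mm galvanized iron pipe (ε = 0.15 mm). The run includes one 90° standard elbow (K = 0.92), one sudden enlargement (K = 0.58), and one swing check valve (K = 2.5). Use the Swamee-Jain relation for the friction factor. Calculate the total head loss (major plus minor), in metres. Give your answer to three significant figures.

H_L ≈ 200 m

V = 4Q/(πD²) = 1.927 m/s; V²/2g = 0.1892 m
Re = 8.28×10^4, ε/D = 0.00296 → f = 0.02790 (Swamee-Jain)
Major: h_f = f(L/D)·V²/2g = 0.02790·37673·0.1892 = 198.9 m
Minor: ΣK = 4.00; h_m = ΣK·V²/2g = 0.7569 m
Total H_L = 198.9 + 0.7569 = 199.6 m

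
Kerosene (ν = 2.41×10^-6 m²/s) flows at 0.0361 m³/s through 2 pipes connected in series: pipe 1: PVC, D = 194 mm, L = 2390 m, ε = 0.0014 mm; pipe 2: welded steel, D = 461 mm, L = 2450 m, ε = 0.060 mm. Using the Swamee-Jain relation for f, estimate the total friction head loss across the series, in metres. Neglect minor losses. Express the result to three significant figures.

H ≈ 17.1 m

Pipe 1: V = 1.221 m/s, Re = 9.83×10^4, ε/D = 7.22×10^-6, f = 0.01797, h_1 = f(L/D)V²/2g = 16.83 m
Pipe 2: V = 0.2163 m/s, Re = 4.14×10^4, ε/D = 1.30×10^-4, f = 0.02215, h_2 = f(L/D)V²/2g = 0.2806 m
Series → Q common, losses add: H = Σh = 17.11 m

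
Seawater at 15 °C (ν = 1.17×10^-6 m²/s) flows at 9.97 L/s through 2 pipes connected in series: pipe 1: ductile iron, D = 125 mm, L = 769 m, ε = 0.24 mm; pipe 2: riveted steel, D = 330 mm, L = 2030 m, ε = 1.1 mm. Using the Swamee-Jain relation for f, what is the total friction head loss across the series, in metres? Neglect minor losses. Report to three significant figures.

Pipe 1: V = 0.8124 m/s, Re = 8.68×10^4, ε/D = 0.00192, f = 0.02536, h_1 = f(L/D)V²/2g = 5.249 m
Pipe 2: V = 0.1166 m/s, Re = 3.29×10^4, ε/D = 0.00333, f = 0.03066, h_2 = f(L/D)V²/2g = 0.1306 m
Series → Q common, losses add: H = Σh = 5.380 m

H ≈ 5.38 m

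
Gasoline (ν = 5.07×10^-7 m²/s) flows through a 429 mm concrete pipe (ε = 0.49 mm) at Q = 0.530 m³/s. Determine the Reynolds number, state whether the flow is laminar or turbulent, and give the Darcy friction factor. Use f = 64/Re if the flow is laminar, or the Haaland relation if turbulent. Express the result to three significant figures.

Re ≈ 3.10×10^6; turbulent; f ≈ 0.0204

V = 4Q/(πD²) = 3.667 m/s
Re = VD/ν = 3.667·0.429/5.07×10^-7 = 3.10×10^6
Re > 4000 → turbulent; ε/D = 0.00114
Haaland: f = 0.02041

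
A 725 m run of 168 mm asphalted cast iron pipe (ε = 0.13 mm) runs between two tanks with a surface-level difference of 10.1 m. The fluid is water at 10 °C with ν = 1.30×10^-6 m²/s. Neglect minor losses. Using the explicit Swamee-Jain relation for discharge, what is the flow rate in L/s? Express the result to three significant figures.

Q ≈ 33.5 L/s

Swamee-Jain (Type II): Q = -0.965·√(gD⁵h_f/L)·ln[ε/(3.7D) + √(3.17ν²L/(gD³h_f))]
√(gD⁵h_f/L) = √(9.81·0.168⁵·10.1/725) = 0.004277
ε/(3.7D) = 2.09×10^-4; √(3.17ν²L/(gD³h_f)) = 9.09×10^-5
Q = -0.965·0.004277·ln(3.001×10^-4) = 0.03348 m³/s
Check: V = 1.51 m/s, Re = 1.95×10^5, f = 0.02028, h_f = 10.2 m ≈ 10.1 m ✓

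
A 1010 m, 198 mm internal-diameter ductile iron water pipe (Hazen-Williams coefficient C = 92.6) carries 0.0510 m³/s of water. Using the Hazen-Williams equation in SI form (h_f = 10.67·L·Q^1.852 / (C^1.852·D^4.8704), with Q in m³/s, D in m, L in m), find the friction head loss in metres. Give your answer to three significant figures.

h_f = 10.67·1010·0.0510^1.852 / (92.6^1.852·0.198^4.8704) = 26.44 m

h_f ≈ 26.4 m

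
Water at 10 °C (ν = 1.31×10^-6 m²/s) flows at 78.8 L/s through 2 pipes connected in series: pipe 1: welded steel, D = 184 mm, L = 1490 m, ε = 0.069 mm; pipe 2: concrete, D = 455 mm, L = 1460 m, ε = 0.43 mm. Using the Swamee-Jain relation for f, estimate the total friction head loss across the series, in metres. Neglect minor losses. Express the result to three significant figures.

Pipe 1: V = 2.963 m/s, Re = 4.16×10^5, ε/D = 3.75×10^-4, f = 0.01714, h_1 = f(L/D)V²/2g = 62.13 m
Pipe 2: V = 0.4846 m/s, Re = 1.68×10^5, ε/D = 9.45×10^-4, f = 0.02121, h_2 = f(L/D)V²/2g = 0.8148 m
Series → Q common, losses add: H = Σh = 62.94 m

H ≈ 62.9 m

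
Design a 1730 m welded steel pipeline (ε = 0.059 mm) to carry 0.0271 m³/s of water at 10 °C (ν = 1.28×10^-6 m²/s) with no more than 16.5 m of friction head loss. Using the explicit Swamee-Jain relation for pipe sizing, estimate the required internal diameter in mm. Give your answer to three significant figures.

D ≈ 166 mm

Swamee-Jain (Type III): D = 0.66·[ε^1.25·(LQ²/(gh_f))^4.75 + ν·Q^9.4·(L/(gh_f))^5.2]^0.04
LQ²/(gh_f) = 0.007849; L/(gh_f) = 10.69
Term 1 = ε^1.25·(…)^4.75 = 5.18×10^-16; Term 2 = ν·Q^9.4·(…)^5.2 = 5.34×10^-16
D = 0.66·(5.18×10^-16 + 5.34×10^-16)^0.04 = 0.1661 m = 166 mm
Check: V = 1.25 m/s, Re = 1.62×10^5, f = 0.01855, h_f = 15.4 m ≈ 16.5 m ✓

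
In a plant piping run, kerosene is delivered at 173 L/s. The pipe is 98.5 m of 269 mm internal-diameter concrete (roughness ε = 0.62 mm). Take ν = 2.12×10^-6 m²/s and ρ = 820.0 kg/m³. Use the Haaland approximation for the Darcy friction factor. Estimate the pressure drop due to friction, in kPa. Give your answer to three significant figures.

Δp ≈ 34.4 kPa

V = 4Q/(πD²) = 4·0.173/(π·0.269²) = 3.044 m/s
Re = VD/ν = 3.044·0.269/2.12×10^-6 = 3.86×10^5 → turbulent
ε/D = 0.62/269 = 0.00230
Haaland: f = 0.02475
h_f = f(L/D)V²/(2g) = 0.02475·(98.5/0.269)·3.044²/(2·9.81) = 4.281 m
Δp = ρg·h_f = 820.0·9.81·4.281 = 34.44 kPa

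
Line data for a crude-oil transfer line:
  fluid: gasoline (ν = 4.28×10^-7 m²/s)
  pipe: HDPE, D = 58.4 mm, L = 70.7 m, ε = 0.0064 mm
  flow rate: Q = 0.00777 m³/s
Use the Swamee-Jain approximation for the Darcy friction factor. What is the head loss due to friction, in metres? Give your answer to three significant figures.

h_f ≈ 7.78 m

V = 4Q/(πD²) = 4·0.00777/(π·0.0584²) = 2.901 m/s
Re = VD/ν = 2.901·0.0584/4.28×10^-7 = 3.96×10^5 → turbulent
ε/D = 0.0064/58.4 = 1.10×10^-4
Swamee-Jain: f = 0.01498
h_f = f(L/D)V²/(2g) = 0.01498·(70.7/0.0584)·2.901²/(2·9.81) = 7.778 m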